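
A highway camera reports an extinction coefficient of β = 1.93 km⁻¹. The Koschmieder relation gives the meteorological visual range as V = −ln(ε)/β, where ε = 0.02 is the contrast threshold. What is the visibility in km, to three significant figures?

2.03 km

V = −ln(0.02) / 1.93 = 3.912 / 1.93 = 2.0270 km.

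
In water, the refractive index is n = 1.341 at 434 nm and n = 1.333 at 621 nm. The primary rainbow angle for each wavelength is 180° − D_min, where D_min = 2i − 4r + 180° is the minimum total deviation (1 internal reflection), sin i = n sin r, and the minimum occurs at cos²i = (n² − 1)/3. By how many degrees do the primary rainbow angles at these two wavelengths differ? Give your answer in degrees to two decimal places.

At 434 nm (n = 1.341): cos²i = 0.26609 → i = 58.946°, r = 39.705°, D_min = 139.071°, rainbow angle = 40.929°.
At 621 nm (n = 1.333): cos²i = 0.25896 → i = 59.410°, r = 40.225°, D_min = 137.922°, rainbow angle = 42.078°.
Angular width = |40.929° − 42.078°| = 1.149°.

1.15°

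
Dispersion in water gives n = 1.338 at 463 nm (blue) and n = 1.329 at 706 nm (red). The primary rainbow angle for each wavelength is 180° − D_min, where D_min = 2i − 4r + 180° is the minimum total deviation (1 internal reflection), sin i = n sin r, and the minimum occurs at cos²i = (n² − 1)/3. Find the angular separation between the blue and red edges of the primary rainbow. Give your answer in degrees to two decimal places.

1.31°

At 463 nm (n = 1.338): cos²i = 0.26341 → i = 59.120°, r = 39.899°, D_min = 138.643°, rainbow angle = 41.357°.
At 706 nm (n = 1.329): cos²i = 0.25541 → i = 59.643°, r = 40.487°, D_min = 137.337°, rainbow angle = 42.663°.
Angular width = |41.357° − 42.663°| = 1.307°.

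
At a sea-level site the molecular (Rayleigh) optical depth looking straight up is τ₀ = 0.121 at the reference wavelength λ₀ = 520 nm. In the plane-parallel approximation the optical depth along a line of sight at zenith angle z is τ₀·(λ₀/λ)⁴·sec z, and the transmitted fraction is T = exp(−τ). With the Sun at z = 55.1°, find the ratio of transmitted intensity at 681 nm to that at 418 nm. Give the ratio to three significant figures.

Airmass: sec 55.1° = 1.7478.
τ(681 nm) = 0.121 × (520/681)⁴ × 1.7478 = 0.121 × 0.3400 × 1.7478 = 0.0719.
τ(418 nm) = 0.121 × (520/418)⁴ × 1.7478 = 0.121 × 2.3950 × 1.7478 = 0.5065.
T(681)/T(418) = exp(τ_B − τ_A) = exp(0.4346) = 1.5444.

1.54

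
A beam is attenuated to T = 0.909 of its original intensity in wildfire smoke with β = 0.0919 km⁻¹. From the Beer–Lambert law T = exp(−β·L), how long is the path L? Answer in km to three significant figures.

1.04 km

Beer–Lambert: T = exp(−βL) ⇒ L = −ln(T)/β = −ln(0.909)/0.0919 = 0.0954/0.0919 = 1.038 km.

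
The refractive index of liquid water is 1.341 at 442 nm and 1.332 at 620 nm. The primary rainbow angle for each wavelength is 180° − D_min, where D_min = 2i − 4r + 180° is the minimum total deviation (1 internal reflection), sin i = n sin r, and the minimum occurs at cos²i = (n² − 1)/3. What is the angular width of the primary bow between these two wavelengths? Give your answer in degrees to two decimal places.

At 442 nm (n = 1.341): cos²i = 0.26609 → i = 58.946°, r = 39.705°, D_min = 139.071°, rainbow angle = 40.929°.
At 620 nm (n = 1.332): cos²i = 0.25807 → i = 59.469°, r = 40.290°, D_min = 137.776°, rainbow angle = 42.224°.
Angular width = |40.929° − 42.224°| = 1.295°.

1.29°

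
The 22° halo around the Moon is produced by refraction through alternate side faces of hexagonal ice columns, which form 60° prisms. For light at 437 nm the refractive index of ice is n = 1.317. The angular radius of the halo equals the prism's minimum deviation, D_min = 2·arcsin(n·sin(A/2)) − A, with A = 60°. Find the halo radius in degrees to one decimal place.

22.4°

n·sin(A/2) = 1.317 × sin 30° = 1.317 × 0.5000 = 0.6585.
D_min = 2·arcsin(0.6585) − 60° = 2 × 41.186° − 60° = 22.371°.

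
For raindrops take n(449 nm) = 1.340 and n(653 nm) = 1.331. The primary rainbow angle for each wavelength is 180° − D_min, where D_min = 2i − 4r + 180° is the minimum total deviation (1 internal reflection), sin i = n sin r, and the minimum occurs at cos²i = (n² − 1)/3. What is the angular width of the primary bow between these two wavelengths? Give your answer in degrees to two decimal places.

At 449 nm (n = 1.340): cos²i = 0.26520 → i = 59.004°, r = 39.770°, D_min = 138.929°, rainbow angle = 41.071°.
At 653 nm (n = 1.331): cos²i = 0.25719 → i = 59.527°, r = 40.356°, D_min = 137.630°, rainbow angle = 42.370°.
Angular width = |41.071° − 42.370°| = 1.299°.

1.30°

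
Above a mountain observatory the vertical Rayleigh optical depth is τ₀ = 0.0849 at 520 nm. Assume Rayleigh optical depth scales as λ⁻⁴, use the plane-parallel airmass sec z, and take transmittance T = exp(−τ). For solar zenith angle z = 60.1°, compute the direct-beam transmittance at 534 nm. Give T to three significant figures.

0.858

sec 60.1° = 2.0061.
τ = 0.0849 × (520/534)⁴ × 2.0061 = 0.0849 × 0.8992 × 2.0061 = 0.1531.
T = exp(−0.1531) = 0.8580.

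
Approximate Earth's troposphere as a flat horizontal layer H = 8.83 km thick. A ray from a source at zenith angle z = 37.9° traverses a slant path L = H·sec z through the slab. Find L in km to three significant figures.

sec z = 1/cos 37.9° = 1.2673.
L = 8.83 × 1.2673 = 11.190 km.

11.2 km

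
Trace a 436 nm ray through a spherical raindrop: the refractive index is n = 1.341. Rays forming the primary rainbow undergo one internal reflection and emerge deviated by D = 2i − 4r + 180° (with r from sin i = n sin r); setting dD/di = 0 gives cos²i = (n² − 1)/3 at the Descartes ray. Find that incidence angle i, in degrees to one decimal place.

58.9°

cos²i = (1.341² − 1)/3 = (1.79828 − 1)/3 = 0.26609.
cos i = 0.51584, so i = 58.946°.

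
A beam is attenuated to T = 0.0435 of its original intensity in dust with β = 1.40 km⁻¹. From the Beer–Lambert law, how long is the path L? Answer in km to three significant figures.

2.24 km

Beer–Lambert: T = exp(−βL) ⇒ L = −ln(T)/β = −ln(0.0435)/1.40 = 3.1350/1.40 = 2.239 km.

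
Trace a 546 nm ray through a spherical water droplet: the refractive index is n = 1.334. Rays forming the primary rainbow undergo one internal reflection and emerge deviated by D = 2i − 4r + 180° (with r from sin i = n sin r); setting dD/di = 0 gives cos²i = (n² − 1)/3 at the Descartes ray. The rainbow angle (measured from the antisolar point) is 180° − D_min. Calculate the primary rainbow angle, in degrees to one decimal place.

41.9°

cos²i = (1.77956 − 1)/3 = 0.25985; i = arccos(0.50976) = 59.352°.
sin r = sin 59.352°/1.334 = 0.64492; r = 40.159°.
D_min = 2·59.352° − 4·40.159° + 180° = 138.067°.
Rainbow angle = 180° − D_min = 41.933°.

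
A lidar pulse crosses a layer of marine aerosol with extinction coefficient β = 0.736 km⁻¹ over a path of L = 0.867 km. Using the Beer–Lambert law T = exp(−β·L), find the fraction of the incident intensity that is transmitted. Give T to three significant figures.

τ = β·L = 0.736 × 0.867 = 0.6381.
T = exp(−0.6381) = 0.5283.

0.528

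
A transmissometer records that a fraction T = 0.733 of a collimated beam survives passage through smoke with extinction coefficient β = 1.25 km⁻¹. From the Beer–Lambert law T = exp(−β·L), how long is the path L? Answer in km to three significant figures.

Beer–Lambert: T = exp(−βL) ⇒ L = −ln(T)/β = −ln(0.733)/1.25 = 0.3106/1.25 = 0.2485 km.

0.248 km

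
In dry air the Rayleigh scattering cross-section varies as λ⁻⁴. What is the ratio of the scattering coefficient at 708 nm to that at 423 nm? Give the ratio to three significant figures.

Rayleigh scattering ∝ λ⁻⁴, so the ratio of coefficients is the inverse fourth power of the wavelength ratio.
σ(708)/σ(423) = (423/708)⁴ = (0.5975)⁴ = 0.1274.

0.127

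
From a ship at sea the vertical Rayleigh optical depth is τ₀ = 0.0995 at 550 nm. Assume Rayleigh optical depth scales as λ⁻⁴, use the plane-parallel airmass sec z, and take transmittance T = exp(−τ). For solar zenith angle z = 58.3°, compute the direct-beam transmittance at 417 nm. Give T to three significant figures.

sec 58.3° = 1.9031.
τ = 0.0995 × (550/417)⁴ × 1.9031 = 0.0995 × 3.0263 × 1.9031 = 0.5730.
T = exp(−0.5730) = 0.5638.

0.564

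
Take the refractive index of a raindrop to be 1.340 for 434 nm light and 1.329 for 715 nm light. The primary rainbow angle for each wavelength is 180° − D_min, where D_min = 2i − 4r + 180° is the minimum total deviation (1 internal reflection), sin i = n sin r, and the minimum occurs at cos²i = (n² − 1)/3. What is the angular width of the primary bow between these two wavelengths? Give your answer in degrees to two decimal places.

1.59°

At 434 nm (n = 1.340): cos²i = 0.26520 → i = 59.004°, r = 39.770°, D_min = 138.929°, rainbow angle = 41.071°.
At 715 nm (n = 1.329): cos²i = 0.25541 → i = 59.643°, r = 40.487°, D_min = 137.337°, rainbow angle = 42.663°.
Angular width = |41.071° − 42.663°| = 1.592°.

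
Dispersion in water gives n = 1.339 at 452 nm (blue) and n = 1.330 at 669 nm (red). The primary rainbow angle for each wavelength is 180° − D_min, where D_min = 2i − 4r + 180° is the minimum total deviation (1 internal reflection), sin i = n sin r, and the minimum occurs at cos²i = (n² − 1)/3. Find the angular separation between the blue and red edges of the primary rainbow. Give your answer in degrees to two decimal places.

1.30°

At 452 nm (n = 1.339): cos²i = 0.26431 → i = 59.062°, r = 39.834°, D_min = 138.786°, rainbow angle = 41.214°.
At 669 nm (n = 1.330): cos²i = 0.25630 → i = 59.585°, r = 40.422°, D_min = 137.484°, rainbow angle = 42.516°.
Angular width = |41.214° − 42.516°| = 1.303°.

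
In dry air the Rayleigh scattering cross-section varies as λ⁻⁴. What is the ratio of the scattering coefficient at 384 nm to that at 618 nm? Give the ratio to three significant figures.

Rayleigh scattering ∝ λ⁻⁴, so the ratio of coefficients is the inverse fourth power of the wavelength ratio.
σ(384)/σ(618) = (618/384)⁴ = (1.6094)⁴ = 6.709.

6.71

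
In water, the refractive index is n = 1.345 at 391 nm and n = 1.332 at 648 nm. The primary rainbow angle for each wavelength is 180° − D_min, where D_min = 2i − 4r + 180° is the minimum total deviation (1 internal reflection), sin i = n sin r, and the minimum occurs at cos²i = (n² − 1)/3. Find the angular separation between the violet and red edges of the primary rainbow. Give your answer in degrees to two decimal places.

At 391 nm (n = 1.345): cos²i = 0.26967 → i = 58.715°, r = 39.448°, D_min = 139.635°, rainbow angle = 40.365°.
At 648 nm (n = 1.332): cos²i = 0.25807 → i = 59.469°, r = 40.290°, D_min = 137.776°, rainbow angle = 42.224°.
Angular width = |40.365° − 42.224°| = 1.859°.

1.86°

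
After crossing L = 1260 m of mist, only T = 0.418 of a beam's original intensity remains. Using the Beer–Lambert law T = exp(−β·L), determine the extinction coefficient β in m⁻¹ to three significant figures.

0.000692 m⁻¹

Beer–Lambert: T = exp(−βL) ⇒ β = −ln(T)/L = −ln(0.418)/1260 = 0.8723/1260 = 0.0006923 m⁻¹.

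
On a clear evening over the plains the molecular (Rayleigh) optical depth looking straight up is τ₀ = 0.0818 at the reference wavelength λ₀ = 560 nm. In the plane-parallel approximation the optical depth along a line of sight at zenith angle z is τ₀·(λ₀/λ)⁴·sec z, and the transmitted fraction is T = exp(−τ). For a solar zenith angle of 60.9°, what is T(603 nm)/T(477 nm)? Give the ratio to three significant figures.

Airmass: sec 60.9° = 2.0562.
τ(603 nm) = 0.0818 × (560/603)⁴ × 2.0562 = 0.0818 × 0.7438 × 2.0562 = 0.1251.
τ(477 nm) = 0.0818 × (560/477)⁴ × 2.0562 = 0.0818 × 1.8997 × 2.0562 = 0.3195.
T(603)/T(477) = exp(τ_B − τ_A) = exp(0.1944) = 1.2146.

1.21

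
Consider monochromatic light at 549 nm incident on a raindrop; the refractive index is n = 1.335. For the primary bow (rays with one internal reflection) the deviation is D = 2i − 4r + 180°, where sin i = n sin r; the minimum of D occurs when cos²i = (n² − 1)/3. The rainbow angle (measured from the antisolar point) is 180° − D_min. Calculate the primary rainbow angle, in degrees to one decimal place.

41.8°

cos²i = (1.78222 − 1)/3 = 0.26074; i = arccos(0.51063) = 59.294°.
sin r = sin 59.294°/1.335 = 0.64405; r = 40.094°.
D_min = 2·59.294° − 4·40.094° + 180° = 138.212°.
Rainbow angle = 180° − D_min = 41.788°.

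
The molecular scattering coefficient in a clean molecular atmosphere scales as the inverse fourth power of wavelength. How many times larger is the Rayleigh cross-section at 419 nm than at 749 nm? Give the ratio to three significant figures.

Rayleigh scattering ∝ λ⁻⁴, so the ratio of coefficients is the inverse fourth power of the wavelength ratio.
σ(419)/σ(749) = (749/419)⁴ = (1.7876)⁴ = 10.21.

10.2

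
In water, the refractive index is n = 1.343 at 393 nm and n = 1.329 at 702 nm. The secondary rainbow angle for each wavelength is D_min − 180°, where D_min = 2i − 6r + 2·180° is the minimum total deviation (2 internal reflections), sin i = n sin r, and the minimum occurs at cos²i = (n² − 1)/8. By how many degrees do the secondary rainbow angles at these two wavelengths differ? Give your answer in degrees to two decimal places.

3.64°

At 393 nm (n = 1.343): cos²i = 0.10046 → i = 71.522°, r = 44.928°, D_min = 233.478°, rainbow angle = 53.478°.
At 702 nm (n = 1.329): cos²i = 0.09578 → i = 71.972°, r = 45.685°, D_min = 229.837°, rainbow angle = 49.837°.
Angular width = |53.478° − 49.837°| = 3.641°.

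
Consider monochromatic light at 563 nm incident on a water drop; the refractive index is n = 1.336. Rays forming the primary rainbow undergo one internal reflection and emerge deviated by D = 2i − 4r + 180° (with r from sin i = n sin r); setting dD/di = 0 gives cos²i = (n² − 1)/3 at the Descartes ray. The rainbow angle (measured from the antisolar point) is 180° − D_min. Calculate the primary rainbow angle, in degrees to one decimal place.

cos²i = (1.78490 − 1)/3 = 0.26163; i = arccos(0.51150) = 59.236°.
sin r = sin 59.236°/1.336 = 0.64318; r = 40.029°.
D_min = 2·59.236° − 4·40.029° + 180° = 138.356°.
Rainbow angle = 180° − D_min = 41.644°.

41.6°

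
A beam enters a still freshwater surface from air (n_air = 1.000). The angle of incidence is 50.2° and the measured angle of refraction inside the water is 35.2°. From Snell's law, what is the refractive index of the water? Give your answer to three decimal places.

1.333

n = sin θ_i / sin θ_r = sin 50.2° / sin 35.2° = 0.7683 / 0.5764 = 1.3328.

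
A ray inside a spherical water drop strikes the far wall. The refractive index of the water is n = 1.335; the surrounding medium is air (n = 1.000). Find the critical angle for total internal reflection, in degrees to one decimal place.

sin θ_c = n_air / n = 1.000 / 1.335 = 0.7491.
θ_c = arcsin(0.7491) = 48.51°.

48.5°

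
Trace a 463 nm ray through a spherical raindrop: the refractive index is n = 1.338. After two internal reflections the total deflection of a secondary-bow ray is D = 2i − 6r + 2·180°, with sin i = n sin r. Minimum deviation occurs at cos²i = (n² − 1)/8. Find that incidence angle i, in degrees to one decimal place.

71.7°

cos²i = (1.338² − 1)/8 = (1.79024 − 1)/8 = 0.09878.
cos i = 0.31429, so i = 71.682°.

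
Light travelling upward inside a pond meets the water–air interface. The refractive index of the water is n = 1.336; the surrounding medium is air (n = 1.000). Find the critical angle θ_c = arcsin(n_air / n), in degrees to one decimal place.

sin θ_c = n_air / n = 1.000 / 1.336 = 0.7485.
θ_c = arcsin(0.7485) = 48.46°.

48.5°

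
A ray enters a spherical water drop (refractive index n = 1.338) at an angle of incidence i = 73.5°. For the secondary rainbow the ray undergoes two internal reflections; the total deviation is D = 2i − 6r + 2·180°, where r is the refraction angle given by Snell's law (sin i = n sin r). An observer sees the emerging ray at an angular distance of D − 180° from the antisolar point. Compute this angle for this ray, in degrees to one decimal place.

52.3°

sin r = sin 73.5° / 1.338 = 0.9588/1.338 = 0.7166; r = 45.78°.
D = 2·73.5° − 6·45.78° + 2·180° = 147.00° − 274.65° + 360° = 232.35°.
Angle from antisolar point = D − 180° = 52.35°.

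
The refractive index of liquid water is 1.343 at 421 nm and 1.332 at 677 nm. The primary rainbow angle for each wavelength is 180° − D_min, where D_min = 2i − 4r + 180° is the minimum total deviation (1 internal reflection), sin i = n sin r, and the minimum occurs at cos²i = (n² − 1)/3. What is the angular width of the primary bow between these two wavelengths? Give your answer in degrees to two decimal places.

At 421 nm (n = 1.343): cos²i = 0.26788 → i = 58.830°, r = 39.577°, D_min = 139.354°, rainbow angle = 40.646°.
At 677 nm (n = 1.332): cos²i = 0.25807 → i = 59.469°, r = 40.290°, D_min = 137.776°, rainbow angle = 42.224°.
Angular width = |40.646° − 42.224°| = 1.578°.

1.58°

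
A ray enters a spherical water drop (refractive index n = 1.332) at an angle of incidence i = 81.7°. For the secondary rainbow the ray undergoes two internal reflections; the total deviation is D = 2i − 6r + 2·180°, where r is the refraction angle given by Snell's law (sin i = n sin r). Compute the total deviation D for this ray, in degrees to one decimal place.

sin r = sin 81.7° / 1.332 = 0.9895/1.332 = 0.7429; r = 47.98°.
D = 2·81.7° − 6·47.98° + 2·180° = 163.40° − 287.87° + 360° = 235.53°.

235.5°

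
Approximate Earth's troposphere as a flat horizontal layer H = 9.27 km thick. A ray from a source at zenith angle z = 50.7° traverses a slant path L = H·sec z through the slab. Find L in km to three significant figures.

sec z = 1/cos 50.7° = 1.5788.
L = 9.27 × 1.5788 = 14.636 km.

14.6 km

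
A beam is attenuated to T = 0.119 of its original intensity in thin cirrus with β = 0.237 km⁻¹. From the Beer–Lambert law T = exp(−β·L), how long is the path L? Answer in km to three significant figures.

8.98 km

Beer–Lambert: T = exp(−βL) ⇒ L = −ln(T)/β = −ln(0.119)/0.237 = 2.1286/0.237 = 8.982 km.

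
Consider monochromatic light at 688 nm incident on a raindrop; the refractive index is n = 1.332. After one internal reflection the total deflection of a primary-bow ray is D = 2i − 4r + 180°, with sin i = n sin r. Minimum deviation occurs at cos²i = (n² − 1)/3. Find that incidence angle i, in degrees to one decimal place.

59.5°

cos²i = (1.332² − 1)/3 = (1.77422 − 1)/3 = 0.25807.
cos i = 0.50801, so i = 59.469°.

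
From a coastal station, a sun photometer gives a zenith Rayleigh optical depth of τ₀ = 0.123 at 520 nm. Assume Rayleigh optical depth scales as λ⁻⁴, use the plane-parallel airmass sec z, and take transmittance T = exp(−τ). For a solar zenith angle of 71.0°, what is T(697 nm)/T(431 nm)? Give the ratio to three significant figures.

Airmass: sec 71.0° = 3.0716.
τ(697 nm) = 0.123 × (520/697)⁴ × 3.0716 = 0.123 × 0.3098 × 3.0716 = 0.1170.
τ(431 nm) = 0.123 × (520/431)⁴ × 3.0716 = 0.123 × 2.1189 × 3.0716 = 0.8005.
T(697)/T(431) = exp(τ_B − τ_A) = exp(0.6835) = 1.9807.

1.98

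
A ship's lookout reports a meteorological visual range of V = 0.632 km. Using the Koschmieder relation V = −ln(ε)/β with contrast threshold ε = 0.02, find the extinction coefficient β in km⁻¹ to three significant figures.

β = −ln(0.02) / V = 3.912 / 0.632 = 6.1899 km⁻¹.

6.19 km⁻¹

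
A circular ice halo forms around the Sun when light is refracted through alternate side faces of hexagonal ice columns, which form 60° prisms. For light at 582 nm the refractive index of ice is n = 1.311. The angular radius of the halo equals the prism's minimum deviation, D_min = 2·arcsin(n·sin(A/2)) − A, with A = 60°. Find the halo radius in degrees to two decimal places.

21.92°

n·sin(A/2) = 1.311 × sin 30° = 1.311 × 0.5000 = 0.6555.
D_min = 2·arcsin(0.6555) − 60° = 2 × 40.958° − 60° = 21.915°.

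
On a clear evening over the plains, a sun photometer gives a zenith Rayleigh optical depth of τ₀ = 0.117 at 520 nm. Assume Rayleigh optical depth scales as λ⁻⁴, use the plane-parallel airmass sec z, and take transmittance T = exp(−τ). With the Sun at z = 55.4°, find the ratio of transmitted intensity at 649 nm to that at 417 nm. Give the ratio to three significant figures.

Airmass: sec 55.4° = 1.7610.
τ(649 nm) = 0.117 × (520/649)⁴ × 1.7610 = 0.117 × 0.4121 × 1.7610 = 0.0849.
τ(417 nm) = 0.117 × (520/417)⁴ × 1.7610 = 0.117 × 2.4181 × 1.7610 = 0.4982.
T(649)/T(417) = exp(τ_B − τ_A) = exp(0.4133) = 1.5118.

1.51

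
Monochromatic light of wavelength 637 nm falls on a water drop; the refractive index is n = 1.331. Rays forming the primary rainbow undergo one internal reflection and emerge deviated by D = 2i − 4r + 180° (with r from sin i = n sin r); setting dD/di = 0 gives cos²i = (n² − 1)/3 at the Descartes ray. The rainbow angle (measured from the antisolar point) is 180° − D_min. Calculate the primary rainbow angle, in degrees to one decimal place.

cos²i = (1.77156 − 1)/3 = 0.25719; i = arccos(0.50714) = 59.527°.
sin r = sin 59.527°/1.331 = 0.64753; r = 40.356°.
D_min = 2·59.527° − 4·40.356° + 180° = 137.630°.
Rainbow angle = 180° − D_min = 42.370°.

42.4°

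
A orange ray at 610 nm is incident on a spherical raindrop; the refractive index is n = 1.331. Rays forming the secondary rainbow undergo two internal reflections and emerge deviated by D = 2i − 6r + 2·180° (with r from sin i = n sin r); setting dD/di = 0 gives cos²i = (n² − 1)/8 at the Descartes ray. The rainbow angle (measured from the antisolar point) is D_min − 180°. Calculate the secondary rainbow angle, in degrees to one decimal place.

50.4°

cos²i = (1.77156 − 1)/8 = 0.09645; i = arccos(0.31056) = 71.907°.
sin r = sin 71.907°/1.331 = 0.71417; r = 45.575°.
D_min = 2·71.907° − 6·45.575° + 360° = 230.365°.
Rainbow angle = D_min − 180° = 50.365°.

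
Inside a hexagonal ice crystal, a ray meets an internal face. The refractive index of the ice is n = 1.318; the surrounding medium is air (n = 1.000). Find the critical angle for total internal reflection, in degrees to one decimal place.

49.4°

sin θ_c = n_air / n = 1.000 / 1.318 = 0.7587.
θ_c = arcsin(0.7587) = 49.35°.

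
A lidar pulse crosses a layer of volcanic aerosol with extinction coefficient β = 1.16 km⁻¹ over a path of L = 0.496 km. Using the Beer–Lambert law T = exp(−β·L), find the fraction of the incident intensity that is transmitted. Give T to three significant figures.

0.563

τ = β·L = 1.16 × 0.496 = 0.5754.
T = exp(−0.5754) = 0.5625.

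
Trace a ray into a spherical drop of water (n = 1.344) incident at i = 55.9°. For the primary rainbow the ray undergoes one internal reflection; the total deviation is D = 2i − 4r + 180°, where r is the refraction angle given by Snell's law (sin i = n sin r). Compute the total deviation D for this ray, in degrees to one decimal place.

sin r = sin 55.9° / 1.344 = 0.8281/1.344 = 0.6161; r = 38.03°.
D = 2·55.9° − 4·38.03° + 180° = 111.80° − 152.13° + 180° = 139.67°.

139.7°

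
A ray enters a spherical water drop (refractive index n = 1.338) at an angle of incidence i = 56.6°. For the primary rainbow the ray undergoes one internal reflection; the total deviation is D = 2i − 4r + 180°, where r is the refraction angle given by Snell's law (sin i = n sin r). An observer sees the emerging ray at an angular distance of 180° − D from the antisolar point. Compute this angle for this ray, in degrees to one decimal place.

41.2°

sin r = sin 56.6° / 1.338 = 0.8348/1.338 = 0.6240; r = 38.61°.
D = 2·56.6° − 4·38.61° + 180° = 113.20° − 154.42° + 180° = 138.78°.
Angle from antisolar point = 180° − D = 41.22°.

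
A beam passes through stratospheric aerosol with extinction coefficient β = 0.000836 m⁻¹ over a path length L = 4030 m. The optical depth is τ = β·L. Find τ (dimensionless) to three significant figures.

τ = β·L = 0.000836 × 4030 = 3.3691.

3.37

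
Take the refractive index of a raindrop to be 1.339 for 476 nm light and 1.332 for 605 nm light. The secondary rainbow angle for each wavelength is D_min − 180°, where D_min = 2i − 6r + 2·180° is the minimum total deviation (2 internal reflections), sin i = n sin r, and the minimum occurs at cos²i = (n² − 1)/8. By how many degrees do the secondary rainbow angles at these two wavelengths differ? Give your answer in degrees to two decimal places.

1.82°

At 476 nm (n = 1.339): cos²i = 0.09912 → i = 71.650°, r = 45.141°, D_min = 232.451°, rainbow angle = 52.451°.
At 605 nm (n = 1.332): cos²i = 0.09678 → i = 71.875°, r = 45.520°, D_min = 230.628°, rainbow angle = 50.628°.
Angular width = |52.451° − 50.628°| = 1.823°.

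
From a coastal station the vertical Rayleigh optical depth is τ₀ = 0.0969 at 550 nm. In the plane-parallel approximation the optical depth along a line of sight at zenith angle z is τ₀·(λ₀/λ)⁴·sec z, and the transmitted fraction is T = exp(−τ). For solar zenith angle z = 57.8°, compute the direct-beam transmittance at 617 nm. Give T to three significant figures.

sec 57.8° = 1.8766.
τ = 0.0969 × (550/617)⁴ × 1.8766 = 0.0969 × 0.6314 × 1.8766 = 0.1148.
T = exp(−0.1148) = 0.8915.

0.892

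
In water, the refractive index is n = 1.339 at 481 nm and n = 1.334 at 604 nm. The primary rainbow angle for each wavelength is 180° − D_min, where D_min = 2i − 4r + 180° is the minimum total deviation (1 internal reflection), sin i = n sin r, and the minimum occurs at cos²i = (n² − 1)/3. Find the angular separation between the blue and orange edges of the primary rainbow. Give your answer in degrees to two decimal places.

0.72°

At 481 nm (n = 1.339): cos²i = 0.26431 → i = 59.062°, r = 39.834°, D_min = 138.786°, rainbow angle = 41.214°.
At 604 nm (n = 1.334): cos²i = 0.25985 → i = 59.352°, r = 40.159°, D_min = 138.067°, rainbow angle = 41.933°.
Angular width = |41.214° − 41.933°| = 0.719°.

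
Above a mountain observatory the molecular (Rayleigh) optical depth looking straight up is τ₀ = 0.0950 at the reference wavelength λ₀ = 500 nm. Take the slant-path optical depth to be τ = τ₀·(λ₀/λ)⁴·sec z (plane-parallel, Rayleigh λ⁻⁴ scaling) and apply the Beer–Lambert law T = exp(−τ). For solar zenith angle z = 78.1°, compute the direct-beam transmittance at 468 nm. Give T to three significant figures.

0.549

sec 78.1° = 4.8496.
τ = 0.0950 × (500/468)⁴ × 4.8496 = 0.0950 × 1.3029 × 4.8496 = 0.6002.
T = exp(−0.6002) = 0.5487.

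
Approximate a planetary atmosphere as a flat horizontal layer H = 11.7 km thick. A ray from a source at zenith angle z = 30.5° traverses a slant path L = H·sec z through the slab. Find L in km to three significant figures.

13.6 km

sec z = 1/cos 30.5° = 1.1606.
L = 11.7 × 1.1606 = 13.579 km.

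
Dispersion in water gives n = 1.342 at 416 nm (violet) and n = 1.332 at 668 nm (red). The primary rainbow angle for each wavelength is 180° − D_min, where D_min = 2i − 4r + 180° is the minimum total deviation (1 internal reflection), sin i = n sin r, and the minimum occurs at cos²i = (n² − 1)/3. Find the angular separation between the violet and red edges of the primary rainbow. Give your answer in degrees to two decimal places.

1.44°

At 416 nm (n = 1.342): cos²i = 0.26699 → i = 58.888°, r = 39.641°, D_min = 139.213°, rainbow angle = 40.787°.
At 668 nm (n = 1.332): cos²i = 0.25807 → i = 59.469°, r = 40.290°, D_min = 137.776°, rainbow angle = 42.224°.
Angular width = |40.787° − 42.224°| = 1.437°.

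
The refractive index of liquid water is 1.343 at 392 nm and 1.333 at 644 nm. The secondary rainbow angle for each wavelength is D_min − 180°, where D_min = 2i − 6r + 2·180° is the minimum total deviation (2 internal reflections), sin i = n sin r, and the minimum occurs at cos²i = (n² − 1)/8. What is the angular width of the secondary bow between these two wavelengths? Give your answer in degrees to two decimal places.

At 392 nm (n = 1.343): cos²i = 0.10046 → i = 71.522°, r = 44.928°, D_min = 233.478°, rainbow angle = 53.478°.
At 644 nm (n = 1.333): cos²i = 0.09711 → i = 71.843°, r = 45.466°, D_min = 230.891°, rainbow angle = 50.891°.
Angular width = |53.478° − 50.891°| = 2.587°.

2.59°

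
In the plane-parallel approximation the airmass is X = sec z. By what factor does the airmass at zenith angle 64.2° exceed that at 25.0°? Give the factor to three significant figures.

X(64.2°)/X(25.0°) = sec 64.2° / sec 25.0° = cos 25.0° / cos 64.2° = 0.9063/0.4352 = 2.0824.

2.08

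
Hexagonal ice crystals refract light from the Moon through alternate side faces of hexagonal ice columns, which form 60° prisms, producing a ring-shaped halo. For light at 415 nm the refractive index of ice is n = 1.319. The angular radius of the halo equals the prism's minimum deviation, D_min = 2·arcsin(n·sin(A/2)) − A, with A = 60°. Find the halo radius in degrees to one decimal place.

22.5°

n·sin(A/2) = 1.319 × sin 30° = 1.319 × 0.5000 = 0.6595.
D_min = 2·arcsin(0.6595) − 60° = 2 × 41.262° − 60° = 22.524°.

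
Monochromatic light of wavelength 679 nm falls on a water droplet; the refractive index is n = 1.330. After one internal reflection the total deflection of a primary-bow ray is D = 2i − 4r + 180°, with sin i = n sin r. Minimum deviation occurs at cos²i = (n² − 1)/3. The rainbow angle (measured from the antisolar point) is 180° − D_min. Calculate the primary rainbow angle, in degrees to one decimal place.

42.5°

cos²i = (1.76890 − 1)/3 = 0.25630; i = arccos(0.50626) = 59.585°.
sin r = sin 59.585°/1.330 = 0.64841; r = 40.422°.
D_min = 2·59.585° − 4·40.422° + 180° = 137.484°.
Rainbow angle = 180° − D_min = 42.516°.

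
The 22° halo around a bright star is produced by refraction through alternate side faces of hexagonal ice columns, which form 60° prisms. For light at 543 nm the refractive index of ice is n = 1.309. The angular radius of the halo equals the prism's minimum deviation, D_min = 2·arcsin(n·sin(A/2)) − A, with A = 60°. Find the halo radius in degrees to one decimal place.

n·sin(A/2) = 1.309 × sin 30° = 1.309 × 0.5000 = 0.6545.
D_min = 2·arcsin(0.6545) − 60° = 2 × 40.882° − 60° = 21.763°.

21.8°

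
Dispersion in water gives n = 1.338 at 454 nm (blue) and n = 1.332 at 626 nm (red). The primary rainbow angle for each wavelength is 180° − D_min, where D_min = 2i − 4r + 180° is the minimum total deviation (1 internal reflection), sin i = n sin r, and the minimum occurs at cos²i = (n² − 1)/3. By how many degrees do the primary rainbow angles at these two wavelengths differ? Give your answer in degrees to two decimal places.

At 454 nm (n = 1.338): cos²i = 0.26341 → i = 59.120°, r = 39.899°, D_min = 138.643°, rainbow angle = 41.357°.
At 626 nm (n = 1.332): cos²i = 0.25807 → i = 59.469°, r = 40.290°, D_min = 137.776°, rainbow angle = 42.224°.
Angular width = |41.357° − 42.224°| = 0.867°.

0.87°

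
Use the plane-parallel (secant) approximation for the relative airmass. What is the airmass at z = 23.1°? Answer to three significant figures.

1.09

X = sec z = 1/cos 23.1° = 1/0.9198 = 1.0872.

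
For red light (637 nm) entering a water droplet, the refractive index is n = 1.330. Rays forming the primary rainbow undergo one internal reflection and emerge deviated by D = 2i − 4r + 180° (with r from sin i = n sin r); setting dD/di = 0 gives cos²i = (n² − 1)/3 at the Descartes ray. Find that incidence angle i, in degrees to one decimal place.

cos²i = (1.330² − 1)/3 = (1.76890 − 1)/3 = 0.25630.
cos i = 0.50626, so i = 59.585°.

59.6°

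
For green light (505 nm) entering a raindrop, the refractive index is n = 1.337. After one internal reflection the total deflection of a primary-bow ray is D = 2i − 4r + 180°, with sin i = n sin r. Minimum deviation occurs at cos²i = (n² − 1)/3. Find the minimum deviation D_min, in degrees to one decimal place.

cos²i = (1.78757 − 1)/3 = 0.26252; i = arccos(0.51237) = 59.178°.
sin r = sin 59.178°/1.337 = 0.64231; r = 39.964°.
D_min = 2·59.178° − 4·39.964° + 180° = 138.500°.

138.5°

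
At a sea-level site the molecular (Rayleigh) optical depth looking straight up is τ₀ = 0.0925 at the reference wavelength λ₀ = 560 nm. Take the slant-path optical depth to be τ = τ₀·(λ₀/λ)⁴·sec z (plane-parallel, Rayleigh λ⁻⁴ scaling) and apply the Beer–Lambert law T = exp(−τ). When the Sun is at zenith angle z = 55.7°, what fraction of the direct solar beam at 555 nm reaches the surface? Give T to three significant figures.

0.844

sec 55.7° = 1.7745.
τ = 0.0925 × (560/555)⁴ × 1.7745 = 0.0925 × 1.0365 × 1.7745 = 0.1701.
T = exp(−0.1701) = 0.8435.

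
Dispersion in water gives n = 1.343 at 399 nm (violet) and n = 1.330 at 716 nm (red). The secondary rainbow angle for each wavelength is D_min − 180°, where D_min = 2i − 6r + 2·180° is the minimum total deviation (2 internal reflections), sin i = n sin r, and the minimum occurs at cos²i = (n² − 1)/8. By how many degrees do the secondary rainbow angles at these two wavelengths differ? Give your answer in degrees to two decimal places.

At 399 nm (n = 1.343): cos²i = 0.10046 → i = 71.522°, r = 44.928°, D_min = 233.478°, rainbow angle = 53.478°.
At 716 nm (n = 1.330): cos²i = 0.09611 → i = 71.940°, r = 45.630°, D_min = 230.101°, rainbow angle = 50.101°.
Angular width = |53.478° − 50.101°| = 3.377°.

3.38°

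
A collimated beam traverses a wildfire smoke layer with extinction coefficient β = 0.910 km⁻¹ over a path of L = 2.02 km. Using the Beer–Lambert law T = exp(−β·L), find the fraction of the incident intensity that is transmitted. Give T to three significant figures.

τ = β·L = 0.910 × 2.02 = 1.8382.
T = exp(−1.8382) = 0.1591.

0.159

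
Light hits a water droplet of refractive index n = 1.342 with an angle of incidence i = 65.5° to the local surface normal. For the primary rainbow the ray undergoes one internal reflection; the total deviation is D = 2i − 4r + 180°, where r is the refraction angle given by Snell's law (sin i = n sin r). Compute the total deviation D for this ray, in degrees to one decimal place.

sin r = sin 65.5° / 1.342 = 0.9100/1.342 = 0.6781; r = 42.69°.
D = 2·65.5° − 4·42.69° + 180° = 131.00° − 170.77° + 180° = 140.23°.

140.2°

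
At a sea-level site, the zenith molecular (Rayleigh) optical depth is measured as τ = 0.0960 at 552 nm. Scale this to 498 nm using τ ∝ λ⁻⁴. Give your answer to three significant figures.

τ(498 nm) = τ(552 nm) × (552/498)⁴ = 0.0960 × (1.1084)⁴ = 0.0960 × 1.5095 = 0.1449.

0.145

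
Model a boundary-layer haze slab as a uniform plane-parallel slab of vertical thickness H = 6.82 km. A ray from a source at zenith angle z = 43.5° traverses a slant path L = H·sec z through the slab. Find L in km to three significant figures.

sec z = 1/cos 43.5° = 1.3786.
L = 6.82 × 1.3786 = 9.402 km.

9.40 km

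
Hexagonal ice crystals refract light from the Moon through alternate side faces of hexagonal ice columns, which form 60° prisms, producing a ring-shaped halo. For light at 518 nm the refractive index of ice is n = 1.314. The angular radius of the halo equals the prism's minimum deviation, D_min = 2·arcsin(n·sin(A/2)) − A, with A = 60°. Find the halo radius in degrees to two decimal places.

n·sin(A/2) = 1.314 × sin 30° = 1.314 × 0.5000 = 0.6570.
D_min = 2·arcsin(0.6570) − 60° = 2 × 41.071° − 60° = 22.143°.

22.14°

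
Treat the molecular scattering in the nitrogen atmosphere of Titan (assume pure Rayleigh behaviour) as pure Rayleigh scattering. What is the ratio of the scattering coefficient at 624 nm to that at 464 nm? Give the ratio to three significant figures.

Rayleigh scattering ∝ λ⁻⁴, so the ratio of coefficients is the inverse fourth power of the wavelength ratio.
σ(624)/σ(464) = (464/624)⁴ = (0.7436)⁴ = 0.3057.

0.306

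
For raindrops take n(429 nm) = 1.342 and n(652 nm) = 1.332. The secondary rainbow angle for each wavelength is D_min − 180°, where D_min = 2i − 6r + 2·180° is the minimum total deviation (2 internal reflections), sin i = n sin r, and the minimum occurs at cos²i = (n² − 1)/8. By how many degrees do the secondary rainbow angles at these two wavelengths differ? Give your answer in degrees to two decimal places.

2.59°

At 429 nm (n = 1.342): cos²i = 0.10012 → i = 71.554°, r = 44.981°, D_min = 233.222°, rainbow angle = 53.222°.
At 652 nm (n = 1.332): cos²i = 0.09678 → i = 71.875°, r = 45.520°, D_min = 230.628°, rainbow angle = 50.628°.
Angular width = |53.222° − 50.628°| = 2.594°.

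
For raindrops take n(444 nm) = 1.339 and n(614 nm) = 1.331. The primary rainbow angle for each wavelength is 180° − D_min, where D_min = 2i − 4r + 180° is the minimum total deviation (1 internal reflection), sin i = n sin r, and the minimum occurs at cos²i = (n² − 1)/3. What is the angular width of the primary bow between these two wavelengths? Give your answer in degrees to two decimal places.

At 444 nm (n = 1.339): cos²i = 0.26431 → i = 59.062°, r = 39.834°, D_min = 138.786°, rainbow angle = 41.214°.
At 614 nm (n = 1.331): cos²i = 0.25719 → i = 59.527°, r = 40.356°, D_min = 137.630°, rainbow angle = 42.370°.
Angular width = |41.214° − 42.370°| = 1.156°.

1.16°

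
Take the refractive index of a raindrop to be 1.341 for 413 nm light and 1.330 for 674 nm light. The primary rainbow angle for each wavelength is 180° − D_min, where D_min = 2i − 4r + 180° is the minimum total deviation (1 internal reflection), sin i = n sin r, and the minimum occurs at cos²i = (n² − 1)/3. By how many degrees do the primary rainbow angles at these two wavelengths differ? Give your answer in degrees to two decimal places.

At 413 nm (n = 1.341): cos²i = 0.26609 → i = 58.946°, r = 39.705°, D_min = 139.071°, rainbow angle = 40.929°.
At 674 nm (n = 1.330): cos²i = 0.25630 → i = 59.585°, r = 40.422°, D_min = 137.484°, rainbow angle = 42.516°.
Angular width = |40.929° − 42.516°| = 1.588°.

1.59°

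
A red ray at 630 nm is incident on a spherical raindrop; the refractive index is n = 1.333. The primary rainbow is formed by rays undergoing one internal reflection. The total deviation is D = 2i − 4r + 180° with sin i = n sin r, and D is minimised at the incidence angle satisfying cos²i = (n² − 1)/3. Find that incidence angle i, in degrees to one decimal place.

59.4°

cos²i = (1.333² − 1)/3 = (1.77689 − 1)/3 = 0.25896.
cos i = 0.50888, so i = 59.410°.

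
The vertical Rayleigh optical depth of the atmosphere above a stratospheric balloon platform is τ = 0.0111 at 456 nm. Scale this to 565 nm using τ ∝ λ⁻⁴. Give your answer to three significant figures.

τ(565 nm) = τ(456 nm) × (456/565)⁴ = 0.0111 × (0.8071)⁴ = 0.0111 × 0.4243 = 0.0047.

0.00471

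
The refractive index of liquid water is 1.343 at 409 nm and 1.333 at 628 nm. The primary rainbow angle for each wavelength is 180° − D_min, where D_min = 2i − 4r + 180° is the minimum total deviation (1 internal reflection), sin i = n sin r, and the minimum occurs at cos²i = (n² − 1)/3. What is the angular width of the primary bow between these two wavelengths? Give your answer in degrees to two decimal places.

1.43°

At 409 nm (n = 1.343): cos²i = 0.26788 → i = 58.830°, r = 39.577°, D_min = 139.354°, rainbow angle = 40.646°.
At 628 nm (n = 1.333): cos²i = 0.25896 → i = 59.410°, r = 40.225°, D_min = 137.922°, rainbow angle = 42.078°.
Angular width = |40.646° − 42.078°| = 1.432°.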